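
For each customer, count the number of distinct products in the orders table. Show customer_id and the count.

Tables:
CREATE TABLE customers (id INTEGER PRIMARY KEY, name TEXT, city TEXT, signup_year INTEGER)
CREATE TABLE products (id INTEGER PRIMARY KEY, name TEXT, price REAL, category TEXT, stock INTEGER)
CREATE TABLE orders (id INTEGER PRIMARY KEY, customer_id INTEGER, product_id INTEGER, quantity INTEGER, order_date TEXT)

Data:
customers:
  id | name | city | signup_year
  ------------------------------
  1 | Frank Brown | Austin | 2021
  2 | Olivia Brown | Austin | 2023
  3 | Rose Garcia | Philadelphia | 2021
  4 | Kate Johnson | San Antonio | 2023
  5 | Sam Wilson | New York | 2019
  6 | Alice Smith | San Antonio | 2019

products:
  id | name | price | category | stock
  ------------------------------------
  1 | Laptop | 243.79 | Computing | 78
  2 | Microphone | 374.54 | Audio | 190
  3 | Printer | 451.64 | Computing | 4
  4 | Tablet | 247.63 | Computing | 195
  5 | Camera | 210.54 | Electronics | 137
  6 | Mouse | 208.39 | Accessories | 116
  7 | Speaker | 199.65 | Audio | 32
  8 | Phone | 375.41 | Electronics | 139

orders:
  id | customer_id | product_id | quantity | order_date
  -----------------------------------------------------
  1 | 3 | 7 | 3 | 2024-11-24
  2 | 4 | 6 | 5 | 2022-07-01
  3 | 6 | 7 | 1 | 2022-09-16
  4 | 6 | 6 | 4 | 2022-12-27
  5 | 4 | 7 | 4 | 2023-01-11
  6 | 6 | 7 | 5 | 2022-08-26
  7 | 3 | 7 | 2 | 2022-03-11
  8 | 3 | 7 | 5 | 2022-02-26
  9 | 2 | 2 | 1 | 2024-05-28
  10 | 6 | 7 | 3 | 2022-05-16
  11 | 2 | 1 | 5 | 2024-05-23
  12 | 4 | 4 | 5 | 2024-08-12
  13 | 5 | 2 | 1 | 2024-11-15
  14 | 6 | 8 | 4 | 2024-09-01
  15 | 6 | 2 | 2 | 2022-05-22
SELECT customer_id, COUNT(DISTINCT product_id) AS distinct_product_count FROM orders GROUP BY customer_id

Execution result:
customer_id | distinct_product_count
2 | 2
3 | 1
4 | 3
5 | 1
6 | 4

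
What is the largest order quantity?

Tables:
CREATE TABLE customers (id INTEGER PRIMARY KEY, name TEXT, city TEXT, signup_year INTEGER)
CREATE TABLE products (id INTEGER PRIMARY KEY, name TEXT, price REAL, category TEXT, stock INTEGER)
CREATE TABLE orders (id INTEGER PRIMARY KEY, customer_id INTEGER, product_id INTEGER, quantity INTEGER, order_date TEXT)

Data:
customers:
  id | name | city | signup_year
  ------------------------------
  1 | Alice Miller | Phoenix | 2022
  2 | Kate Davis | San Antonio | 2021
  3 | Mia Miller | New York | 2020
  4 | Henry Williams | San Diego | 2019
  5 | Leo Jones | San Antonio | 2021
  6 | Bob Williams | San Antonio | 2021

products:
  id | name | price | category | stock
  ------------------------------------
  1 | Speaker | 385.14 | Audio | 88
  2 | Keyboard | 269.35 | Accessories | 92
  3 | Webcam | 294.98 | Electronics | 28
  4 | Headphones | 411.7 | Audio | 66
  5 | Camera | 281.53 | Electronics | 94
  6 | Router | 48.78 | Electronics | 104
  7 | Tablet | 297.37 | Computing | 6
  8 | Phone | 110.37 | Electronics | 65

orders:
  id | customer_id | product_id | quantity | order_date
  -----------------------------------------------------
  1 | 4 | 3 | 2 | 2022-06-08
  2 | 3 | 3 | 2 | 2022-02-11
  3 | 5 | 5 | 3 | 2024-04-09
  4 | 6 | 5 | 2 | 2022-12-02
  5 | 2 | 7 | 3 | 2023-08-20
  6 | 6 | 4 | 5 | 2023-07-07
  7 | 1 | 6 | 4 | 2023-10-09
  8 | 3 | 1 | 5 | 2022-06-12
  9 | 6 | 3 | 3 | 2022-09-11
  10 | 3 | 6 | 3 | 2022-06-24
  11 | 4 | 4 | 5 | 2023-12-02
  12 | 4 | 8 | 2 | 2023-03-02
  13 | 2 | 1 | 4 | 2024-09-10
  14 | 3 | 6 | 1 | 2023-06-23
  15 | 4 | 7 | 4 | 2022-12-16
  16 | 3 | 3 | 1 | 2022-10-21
SELECT MAX(quantity) FROM orders

Execution result:
5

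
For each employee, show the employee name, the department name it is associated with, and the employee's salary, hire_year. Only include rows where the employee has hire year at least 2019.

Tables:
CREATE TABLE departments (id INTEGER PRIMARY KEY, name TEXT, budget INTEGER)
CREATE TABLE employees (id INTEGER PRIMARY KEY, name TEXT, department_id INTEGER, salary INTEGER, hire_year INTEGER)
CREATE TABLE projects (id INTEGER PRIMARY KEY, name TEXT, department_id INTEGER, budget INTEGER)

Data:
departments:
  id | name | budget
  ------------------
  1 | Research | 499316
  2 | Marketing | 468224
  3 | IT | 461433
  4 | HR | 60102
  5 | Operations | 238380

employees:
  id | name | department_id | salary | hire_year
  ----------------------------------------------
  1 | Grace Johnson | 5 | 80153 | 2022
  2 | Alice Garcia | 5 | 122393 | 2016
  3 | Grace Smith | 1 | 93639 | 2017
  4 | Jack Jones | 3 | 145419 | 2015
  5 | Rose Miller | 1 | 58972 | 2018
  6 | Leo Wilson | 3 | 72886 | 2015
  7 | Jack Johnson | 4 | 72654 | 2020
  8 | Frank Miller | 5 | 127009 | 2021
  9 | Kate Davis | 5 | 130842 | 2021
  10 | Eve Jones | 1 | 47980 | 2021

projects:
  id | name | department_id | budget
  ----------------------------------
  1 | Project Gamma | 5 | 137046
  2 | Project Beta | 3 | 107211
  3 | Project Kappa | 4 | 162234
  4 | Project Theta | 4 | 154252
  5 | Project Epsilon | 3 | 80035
SELECT c.name, p.name AS department, c.salary, c.hire_year FROM employees c JOIN departments p ON c.department_id = p.id WHERE c.hire_year >= 2019

Execution result:
name | department | salary | hire_year
Grace Johnson | Operations | 80153 | 2022
Jack Johnson | HR | 72654 | 2020
Frank Miller | Operations | 127009 | 2021
Kate Davis | Operations | 130842 | 2021
Eve Jones | Research | 47980 | 2021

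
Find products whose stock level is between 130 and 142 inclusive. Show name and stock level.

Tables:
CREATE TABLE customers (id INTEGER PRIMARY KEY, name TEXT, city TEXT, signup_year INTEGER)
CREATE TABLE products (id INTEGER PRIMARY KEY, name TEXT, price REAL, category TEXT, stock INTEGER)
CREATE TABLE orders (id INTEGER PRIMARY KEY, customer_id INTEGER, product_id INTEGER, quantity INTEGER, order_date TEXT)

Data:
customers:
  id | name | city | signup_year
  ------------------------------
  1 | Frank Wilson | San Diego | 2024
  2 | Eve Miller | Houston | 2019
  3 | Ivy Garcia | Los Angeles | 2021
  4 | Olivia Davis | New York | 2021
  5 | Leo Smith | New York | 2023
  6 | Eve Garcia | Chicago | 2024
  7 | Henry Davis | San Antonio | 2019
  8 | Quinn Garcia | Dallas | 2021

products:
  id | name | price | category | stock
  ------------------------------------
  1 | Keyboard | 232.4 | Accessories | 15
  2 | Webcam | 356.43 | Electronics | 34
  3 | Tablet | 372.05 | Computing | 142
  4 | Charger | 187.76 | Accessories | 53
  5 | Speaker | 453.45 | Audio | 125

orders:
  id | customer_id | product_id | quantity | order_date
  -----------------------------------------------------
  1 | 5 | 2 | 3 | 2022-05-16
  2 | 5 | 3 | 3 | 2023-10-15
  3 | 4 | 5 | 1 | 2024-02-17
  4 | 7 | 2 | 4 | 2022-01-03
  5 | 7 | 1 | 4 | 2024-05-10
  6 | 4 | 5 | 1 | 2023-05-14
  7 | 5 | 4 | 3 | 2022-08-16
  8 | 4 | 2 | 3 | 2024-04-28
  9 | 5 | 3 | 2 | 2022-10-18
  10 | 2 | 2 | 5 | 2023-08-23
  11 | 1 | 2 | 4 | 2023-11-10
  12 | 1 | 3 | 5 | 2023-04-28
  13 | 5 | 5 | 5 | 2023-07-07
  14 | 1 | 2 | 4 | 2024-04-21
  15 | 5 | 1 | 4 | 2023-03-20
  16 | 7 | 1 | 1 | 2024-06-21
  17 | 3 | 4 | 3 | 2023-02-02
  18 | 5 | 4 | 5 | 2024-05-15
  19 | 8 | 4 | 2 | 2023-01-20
SELECT name, stock FROM products WHERE stock BETWEEN 130 AND 142

Execution result:
name | stock
Tablet | 142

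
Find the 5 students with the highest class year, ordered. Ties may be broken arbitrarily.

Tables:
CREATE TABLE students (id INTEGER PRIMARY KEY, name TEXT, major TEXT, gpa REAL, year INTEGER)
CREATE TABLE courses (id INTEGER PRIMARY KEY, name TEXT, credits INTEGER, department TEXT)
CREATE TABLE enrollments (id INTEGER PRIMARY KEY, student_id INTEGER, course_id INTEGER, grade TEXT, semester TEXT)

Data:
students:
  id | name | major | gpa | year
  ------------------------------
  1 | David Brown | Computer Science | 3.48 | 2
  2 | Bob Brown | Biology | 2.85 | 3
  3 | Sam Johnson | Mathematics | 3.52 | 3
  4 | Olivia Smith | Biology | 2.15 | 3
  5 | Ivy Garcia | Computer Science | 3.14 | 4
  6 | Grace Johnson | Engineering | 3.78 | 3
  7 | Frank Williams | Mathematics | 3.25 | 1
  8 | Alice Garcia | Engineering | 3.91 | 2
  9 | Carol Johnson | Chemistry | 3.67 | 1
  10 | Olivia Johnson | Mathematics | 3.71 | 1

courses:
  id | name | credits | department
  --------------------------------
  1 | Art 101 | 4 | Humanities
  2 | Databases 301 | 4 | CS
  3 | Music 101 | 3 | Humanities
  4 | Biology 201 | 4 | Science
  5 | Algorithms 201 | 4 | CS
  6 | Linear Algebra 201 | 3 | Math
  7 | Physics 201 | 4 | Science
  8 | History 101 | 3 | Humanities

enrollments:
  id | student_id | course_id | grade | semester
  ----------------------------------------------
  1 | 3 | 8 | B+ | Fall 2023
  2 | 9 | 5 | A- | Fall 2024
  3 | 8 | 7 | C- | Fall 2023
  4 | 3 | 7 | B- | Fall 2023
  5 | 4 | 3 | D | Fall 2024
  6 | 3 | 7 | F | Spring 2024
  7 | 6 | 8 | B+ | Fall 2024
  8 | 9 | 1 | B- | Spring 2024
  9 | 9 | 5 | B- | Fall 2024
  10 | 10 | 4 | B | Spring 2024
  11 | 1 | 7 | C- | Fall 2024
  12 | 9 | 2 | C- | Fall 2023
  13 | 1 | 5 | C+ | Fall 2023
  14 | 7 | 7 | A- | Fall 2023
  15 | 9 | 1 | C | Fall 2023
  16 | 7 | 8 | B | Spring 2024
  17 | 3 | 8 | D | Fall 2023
SELECT name, year FROM students ORDER BY year DESC LIMIT 5

Execution result:
name | year
Ivy Garcia | 4
Bob Brown | 3
Sam Johnson | 3
Olivia Smith | 3
Grace Johnson | 3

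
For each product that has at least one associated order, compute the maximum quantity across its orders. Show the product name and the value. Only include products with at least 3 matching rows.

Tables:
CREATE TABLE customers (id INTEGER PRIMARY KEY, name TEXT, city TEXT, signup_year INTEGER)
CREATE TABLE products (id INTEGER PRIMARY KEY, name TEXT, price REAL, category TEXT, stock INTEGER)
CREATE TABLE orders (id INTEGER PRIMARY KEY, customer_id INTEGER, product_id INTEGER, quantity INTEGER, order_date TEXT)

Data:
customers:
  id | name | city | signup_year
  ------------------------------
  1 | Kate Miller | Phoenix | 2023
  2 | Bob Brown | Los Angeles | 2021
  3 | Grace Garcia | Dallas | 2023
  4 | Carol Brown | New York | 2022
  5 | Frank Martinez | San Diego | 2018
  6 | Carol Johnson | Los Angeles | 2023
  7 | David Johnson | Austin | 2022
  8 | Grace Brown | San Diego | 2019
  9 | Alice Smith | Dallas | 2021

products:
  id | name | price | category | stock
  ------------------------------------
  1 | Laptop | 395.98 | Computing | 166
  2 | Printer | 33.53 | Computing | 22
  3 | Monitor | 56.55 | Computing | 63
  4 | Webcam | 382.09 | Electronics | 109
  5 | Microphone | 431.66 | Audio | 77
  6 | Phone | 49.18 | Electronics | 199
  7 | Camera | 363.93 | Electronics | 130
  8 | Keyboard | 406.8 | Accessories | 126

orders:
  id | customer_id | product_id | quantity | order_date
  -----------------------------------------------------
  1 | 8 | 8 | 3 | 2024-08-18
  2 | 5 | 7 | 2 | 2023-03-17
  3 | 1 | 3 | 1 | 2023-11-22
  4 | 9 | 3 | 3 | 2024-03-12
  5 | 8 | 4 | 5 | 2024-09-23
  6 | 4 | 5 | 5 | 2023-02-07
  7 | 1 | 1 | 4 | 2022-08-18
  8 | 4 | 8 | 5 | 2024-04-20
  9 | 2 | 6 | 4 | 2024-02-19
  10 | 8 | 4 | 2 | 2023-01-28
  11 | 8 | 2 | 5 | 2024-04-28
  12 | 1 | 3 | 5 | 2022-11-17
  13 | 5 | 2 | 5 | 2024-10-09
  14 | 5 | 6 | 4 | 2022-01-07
SELECT p.name, MAX(c.quantity) AS max_quantity FROM orders c JOIN products p ON c.product_id = p.id GROUP BY p.id, p.name HAVING COUNT(*) >= 3

Execution result:
name | max_quantity
Monitor | 5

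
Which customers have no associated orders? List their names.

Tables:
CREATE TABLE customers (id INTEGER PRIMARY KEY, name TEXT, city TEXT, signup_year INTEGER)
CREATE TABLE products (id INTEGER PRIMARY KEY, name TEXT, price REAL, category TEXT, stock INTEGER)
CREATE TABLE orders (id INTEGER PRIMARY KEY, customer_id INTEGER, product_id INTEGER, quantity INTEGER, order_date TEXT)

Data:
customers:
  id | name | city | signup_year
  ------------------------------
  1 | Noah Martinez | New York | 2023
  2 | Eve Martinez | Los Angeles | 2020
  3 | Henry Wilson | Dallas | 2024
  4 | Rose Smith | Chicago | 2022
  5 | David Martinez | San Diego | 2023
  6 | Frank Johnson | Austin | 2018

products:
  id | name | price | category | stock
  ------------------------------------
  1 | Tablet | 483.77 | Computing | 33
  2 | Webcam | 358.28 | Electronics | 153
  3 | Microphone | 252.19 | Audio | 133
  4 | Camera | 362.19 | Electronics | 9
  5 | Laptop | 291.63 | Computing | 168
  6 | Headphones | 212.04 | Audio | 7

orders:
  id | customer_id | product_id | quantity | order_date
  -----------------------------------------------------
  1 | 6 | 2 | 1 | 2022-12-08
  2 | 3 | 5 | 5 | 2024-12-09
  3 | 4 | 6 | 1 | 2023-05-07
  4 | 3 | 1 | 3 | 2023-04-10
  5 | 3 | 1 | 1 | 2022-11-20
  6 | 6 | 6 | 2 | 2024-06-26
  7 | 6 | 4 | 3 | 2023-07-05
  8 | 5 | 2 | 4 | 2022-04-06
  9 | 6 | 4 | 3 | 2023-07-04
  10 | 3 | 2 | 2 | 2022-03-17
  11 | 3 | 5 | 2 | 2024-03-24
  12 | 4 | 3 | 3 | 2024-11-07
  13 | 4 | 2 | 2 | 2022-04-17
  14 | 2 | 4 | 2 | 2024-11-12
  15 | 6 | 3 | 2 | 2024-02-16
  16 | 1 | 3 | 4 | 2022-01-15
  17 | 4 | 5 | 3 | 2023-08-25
SELECT p.name FROM customers p LEFT JOIN orders c ON c.customer_id = p.id WHERE c.id IS NULL

Execution result:
(no rows)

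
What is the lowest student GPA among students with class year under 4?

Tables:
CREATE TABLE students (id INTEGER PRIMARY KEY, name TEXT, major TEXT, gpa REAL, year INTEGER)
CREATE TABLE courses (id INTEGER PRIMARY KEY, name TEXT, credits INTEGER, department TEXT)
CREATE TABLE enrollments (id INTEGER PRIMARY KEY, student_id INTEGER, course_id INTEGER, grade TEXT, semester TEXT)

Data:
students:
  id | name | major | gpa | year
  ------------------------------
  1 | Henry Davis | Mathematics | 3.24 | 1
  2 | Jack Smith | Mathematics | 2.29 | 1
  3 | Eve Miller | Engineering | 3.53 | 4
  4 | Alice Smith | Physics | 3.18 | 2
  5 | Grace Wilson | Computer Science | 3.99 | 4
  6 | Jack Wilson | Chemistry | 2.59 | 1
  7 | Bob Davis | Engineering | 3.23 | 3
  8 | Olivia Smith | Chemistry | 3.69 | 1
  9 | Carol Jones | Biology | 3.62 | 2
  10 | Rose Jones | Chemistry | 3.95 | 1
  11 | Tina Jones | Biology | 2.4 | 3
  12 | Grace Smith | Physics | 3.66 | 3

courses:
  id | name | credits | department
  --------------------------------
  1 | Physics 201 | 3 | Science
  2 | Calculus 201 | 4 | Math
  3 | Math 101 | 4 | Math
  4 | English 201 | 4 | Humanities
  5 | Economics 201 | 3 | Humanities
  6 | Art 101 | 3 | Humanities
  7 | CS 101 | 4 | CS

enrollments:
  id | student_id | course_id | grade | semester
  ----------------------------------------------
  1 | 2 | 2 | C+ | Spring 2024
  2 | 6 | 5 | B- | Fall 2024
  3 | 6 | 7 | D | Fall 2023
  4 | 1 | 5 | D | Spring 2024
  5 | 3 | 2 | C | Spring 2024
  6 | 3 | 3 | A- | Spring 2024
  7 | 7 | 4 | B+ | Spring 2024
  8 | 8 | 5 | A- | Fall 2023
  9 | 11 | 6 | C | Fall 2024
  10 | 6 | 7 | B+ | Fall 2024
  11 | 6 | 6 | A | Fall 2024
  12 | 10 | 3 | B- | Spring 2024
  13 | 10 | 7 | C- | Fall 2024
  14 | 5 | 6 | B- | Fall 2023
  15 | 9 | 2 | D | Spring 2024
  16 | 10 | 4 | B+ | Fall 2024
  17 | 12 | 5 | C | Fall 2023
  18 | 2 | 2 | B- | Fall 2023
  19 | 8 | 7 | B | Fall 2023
SELECT MIN(gpa) FROM students WHERE year < 4

Execution result:
2.29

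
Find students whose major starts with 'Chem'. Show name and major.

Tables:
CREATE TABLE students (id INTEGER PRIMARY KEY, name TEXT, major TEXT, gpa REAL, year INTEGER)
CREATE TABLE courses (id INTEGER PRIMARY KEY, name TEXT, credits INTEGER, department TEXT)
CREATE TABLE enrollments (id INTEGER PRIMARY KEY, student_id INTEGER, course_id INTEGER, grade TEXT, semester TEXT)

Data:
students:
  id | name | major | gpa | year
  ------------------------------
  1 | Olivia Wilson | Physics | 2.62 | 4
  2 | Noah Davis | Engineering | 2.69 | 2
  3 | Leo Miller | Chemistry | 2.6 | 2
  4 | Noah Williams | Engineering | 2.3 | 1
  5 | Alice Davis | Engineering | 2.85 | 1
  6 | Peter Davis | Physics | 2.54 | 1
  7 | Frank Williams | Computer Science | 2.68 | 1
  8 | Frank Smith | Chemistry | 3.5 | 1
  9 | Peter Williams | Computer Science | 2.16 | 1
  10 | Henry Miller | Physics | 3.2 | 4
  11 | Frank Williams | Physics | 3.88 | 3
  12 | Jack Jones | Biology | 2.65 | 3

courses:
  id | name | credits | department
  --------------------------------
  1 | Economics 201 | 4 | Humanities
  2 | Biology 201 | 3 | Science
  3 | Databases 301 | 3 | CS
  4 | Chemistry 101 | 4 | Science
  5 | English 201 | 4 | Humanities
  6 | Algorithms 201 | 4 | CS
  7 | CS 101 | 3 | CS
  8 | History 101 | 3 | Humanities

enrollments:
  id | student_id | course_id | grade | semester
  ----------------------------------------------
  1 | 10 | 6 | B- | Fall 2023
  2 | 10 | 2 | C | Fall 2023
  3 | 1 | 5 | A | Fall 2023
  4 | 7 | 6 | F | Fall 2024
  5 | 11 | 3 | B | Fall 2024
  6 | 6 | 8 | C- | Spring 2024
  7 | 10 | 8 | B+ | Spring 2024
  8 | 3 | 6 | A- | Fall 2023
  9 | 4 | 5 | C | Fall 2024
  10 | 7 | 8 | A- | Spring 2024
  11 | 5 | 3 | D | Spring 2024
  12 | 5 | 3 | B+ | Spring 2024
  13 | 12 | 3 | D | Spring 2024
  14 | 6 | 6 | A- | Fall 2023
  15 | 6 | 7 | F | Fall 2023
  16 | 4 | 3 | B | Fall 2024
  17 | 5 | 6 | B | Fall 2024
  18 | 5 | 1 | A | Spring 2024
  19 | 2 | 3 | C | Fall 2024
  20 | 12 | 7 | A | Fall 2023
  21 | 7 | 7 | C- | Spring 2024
SELECT name, major FROM students WHERE major LIKE 'Chem%'

Execution result:
name | major
Leo Miller | Chemistry
Frank Smith | Chemistry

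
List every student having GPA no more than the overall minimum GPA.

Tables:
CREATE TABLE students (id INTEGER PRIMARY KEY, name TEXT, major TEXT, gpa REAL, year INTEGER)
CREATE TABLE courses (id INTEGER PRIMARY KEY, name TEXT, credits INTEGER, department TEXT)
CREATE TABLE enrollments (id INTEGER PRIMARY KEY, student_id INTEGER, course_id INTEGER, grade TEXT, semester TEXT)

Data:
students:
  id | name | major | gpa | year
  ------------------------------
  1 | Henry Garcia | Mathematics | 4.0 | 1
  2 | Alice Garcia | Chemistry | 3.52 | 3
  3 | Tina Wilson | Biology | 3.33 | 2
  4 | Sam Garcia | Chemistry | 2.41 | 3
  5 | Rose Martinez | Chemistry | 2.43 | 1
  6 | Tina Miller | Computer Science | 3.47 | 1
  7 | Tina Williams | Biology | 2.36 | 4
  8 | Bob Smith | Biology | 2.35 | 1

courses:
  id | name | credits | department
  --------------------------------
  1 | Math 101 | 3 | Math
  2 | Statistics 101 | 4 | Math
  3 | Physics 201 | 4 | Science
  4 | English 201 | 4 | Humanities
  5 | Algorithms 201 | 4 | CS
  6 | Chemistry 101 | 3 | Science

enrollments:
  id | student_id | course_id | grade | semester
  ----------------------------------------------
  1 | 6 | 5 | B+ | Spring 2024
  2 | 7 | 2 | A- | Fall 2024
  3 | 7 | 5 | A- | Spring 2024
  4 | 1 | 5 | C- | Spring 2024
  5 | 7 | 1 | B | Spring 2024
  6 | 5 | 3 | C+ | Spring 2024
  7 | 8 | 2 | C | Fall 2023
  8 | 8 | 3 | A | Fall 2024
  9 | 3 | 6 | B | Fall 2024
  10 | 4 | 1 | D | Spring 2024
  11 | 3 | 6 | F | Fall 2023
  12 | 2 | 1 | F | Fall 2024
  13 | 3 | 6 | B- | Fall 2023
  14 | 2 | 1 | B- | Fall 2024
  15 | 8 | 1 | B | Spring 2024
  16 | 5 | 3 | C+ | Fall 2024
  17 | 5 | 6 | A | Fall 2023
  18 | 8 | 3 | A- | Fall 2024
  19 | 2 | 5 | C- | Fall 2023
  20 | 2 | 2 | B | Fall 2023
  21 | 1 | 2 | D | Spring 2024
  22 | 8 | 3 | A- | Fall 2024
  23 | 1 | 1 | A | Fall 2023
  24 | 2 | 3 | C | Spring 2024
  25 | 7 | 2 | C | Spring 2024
SELECT name, gpa FROM students WHERE gpa <= (SELECT MIN(gpa) FROM students)

Execution result:
name | gpa
Bob Smith | 2.35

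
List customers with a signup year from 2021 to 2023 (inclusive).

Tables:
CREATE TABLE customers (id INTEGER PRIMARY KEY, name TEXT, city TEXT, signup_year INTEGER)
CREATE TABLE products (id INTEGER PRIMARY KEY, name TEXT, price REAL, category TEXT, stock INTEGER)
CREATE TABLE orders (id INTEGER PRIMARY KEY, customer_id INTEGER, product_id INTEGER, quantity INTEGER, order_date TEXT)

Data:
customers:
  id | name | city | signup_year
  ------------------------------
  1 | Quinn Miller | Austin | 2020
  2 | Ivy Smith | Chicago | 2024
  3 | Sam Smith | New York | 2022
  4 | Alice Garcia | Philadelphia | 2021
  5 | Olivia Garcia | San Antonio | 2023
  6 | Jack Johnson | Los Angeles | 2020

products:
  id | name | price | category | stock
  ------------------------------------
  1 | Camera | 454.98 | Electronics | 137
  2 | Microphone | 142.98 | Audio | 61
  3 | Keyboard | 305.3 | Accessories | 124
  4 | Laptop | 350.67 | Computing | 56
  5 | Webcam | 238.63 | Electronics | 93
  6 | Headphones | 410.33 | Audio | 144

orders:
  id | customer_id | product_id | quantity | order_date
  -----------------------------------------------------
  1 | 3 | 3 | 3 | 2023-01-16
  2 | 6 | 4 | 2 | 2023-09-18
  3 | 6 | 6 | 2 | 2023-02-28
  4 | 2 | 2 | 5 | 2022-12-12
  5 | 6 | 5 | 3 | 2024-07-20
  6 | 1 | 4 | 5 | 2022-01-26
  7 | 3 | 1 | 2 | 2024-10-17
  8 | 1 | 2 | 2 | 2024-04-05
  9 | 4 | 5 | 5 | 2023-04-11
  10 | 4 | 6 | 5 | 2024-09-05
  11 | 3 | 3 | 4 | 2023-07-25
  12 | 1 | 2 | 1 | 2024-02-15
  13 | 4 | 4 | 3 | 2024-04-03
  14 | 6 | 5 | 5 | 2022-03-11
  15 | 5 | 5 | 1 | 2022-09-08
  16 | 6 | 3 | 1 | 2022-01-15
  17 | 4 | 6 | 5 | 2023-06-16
SELECT name, signup_year FROM customers WHERE signup_year BETWEEN 2021 AND 2023

Execution result:
name | signup_year
Sam Smith | 2022
Alice Garcia | 2021
Olivia Garcia | 2023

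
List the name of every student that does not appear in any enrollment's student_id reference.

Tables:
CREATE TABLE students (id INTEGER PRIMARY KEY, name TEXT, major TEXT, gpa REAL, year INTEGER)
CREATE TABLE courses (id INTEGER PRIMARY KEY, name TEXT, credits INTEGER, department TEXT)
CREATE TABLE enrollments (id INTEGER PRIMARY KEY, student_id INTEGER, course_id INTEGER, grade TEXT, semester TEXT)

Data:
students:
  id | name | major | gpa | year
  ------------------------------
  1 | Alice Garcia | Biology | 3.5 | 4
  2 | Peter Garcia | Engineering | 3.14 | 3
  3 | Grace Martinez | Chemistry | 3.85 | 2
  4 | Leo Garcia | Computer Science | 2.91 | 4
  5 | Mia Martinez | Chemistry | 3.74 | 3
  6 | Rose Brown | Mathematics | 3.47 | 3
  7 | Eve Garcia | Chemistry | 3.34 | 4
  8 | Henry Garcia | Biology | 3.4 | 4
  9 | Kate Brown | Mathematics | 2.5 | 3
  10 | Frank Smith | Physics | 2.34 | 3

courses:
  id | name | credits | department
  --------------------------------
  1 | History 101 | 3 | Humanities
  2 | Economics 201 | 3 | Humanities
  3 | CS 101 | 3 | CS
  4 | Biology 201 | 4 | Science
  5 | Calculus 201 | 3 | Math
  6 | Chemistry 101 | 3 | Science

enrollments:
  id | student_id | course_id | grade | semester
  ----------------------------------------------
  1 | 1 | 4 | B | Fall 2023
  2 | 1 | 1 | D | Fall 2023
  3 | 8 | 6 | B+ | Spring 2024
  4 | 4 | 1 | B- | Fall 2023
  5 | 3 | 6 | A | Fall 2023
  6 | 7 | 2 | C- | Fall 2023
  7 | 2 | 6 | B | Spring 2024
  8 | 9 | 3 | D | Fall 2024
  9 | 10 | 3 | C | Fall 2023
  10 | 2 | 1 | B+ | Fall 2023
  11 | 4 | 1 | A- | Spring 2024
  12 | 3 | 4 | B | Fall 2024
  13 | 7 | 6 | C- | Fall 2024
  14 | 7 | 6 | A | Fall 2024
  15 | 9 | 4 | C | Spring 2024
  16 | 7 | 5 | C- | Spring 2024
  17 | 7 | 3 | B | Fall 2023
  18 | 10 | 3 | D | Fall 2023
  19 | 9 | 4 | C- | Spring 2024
SELECT p.name FROM students p LEFT JOIN enrollments c ON c.student_id = p.id WHERE c.id IS NULL

Execution result:
name
Mia Martinez
Rose Brown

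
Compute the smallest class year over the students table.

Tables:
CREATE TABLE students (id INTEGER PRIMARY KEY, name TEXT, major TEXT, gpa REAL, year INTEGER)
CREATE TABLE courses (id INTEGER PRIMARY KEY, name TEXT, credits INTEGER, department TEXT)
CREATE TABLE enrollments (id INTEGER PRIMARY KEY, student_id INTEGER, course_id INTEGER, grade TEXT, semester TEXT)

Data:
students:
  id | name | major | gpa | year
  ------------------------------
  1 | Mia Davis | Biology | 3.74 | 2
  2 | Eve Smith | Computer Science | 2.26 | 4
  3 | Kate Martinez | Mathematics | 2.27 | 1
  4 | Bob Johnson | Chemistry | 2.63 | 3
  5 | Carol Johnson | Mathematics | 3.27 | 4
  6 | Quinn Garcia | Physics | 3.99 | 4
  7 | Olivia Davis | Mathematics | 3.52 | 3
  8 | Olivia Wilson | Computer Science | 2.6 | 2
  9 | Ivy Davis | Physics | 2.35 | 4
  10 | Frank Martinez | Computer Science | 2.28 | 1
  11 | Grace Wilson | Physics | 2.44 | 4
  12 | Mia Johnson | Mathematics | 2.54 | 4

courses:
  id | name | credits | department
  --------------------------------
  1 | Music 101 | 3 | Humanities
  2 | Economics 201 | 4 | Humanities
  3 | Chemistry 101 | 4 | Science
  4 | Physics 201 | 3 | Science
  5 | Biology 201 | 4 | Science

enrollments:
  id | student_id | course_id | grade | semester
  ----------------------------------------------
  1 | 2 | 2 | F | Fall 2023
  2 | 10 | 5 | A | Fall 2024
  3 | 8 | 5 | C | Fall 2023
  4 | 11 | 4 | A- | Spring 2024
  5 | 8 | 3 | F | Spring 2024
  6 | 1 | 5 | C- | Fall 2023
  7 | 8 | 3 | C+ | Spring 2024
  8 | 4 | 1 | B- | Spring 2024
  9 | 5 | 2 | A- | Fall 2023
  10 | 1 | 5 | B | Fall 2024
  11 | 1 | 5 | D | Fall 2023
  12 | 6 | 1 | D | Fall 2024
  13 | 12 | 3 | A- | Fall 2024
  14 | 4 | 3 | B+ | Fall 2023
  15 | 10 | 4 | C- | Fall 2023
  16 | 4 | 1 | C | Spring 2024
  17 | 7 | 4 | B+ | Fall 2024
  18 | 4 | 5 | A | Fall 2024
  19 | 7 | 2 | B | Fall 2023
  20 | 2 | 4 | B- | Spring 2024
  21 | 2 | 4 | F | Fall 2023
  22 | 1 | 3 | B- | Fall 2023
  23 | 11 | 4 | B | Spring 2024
SELECT MIN(year) FROM students

Execution result:
1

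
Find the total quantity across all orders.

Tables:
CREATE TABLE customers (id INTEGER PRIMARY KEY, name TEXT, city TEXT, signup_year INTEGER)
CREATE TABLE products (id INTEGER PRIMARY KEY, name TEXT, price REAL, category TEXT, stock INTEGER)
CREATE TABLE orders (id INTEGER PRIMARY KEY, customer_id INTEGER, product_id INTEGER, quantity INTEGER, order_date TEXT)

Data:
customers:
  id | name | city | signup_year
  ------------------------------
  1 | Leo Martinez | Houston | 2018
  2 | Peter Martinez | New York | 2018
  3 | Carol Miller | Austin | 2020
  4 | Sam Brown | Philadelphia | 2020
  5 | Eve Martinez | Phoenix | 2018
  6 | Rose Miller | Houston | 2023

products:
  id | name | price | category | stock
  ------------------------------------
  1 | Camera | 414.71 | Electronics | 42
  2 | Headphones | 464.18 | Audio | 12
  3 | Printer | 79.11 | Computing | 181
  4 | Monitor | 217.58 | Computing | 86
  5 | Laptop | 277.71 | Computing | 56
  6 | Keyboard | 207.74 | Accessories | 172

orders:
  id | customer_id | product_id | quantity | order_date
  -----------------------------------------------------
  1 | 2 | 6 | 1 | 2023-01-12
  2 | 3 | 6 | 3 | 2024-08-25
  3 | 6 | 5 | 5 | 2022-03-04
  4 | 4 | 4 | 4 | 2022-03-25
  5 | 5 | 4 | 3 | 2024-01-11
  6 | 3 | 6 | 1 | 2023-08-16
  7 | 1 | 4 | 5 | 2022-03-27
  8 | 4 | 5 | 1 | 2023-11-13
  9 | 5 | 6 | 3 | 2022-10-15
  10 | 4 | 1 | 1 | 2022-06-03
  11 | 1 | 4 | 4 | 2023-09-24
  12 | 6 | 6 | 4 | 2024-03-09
SELECT SUM(quantity) FROM orders

Execution result:
35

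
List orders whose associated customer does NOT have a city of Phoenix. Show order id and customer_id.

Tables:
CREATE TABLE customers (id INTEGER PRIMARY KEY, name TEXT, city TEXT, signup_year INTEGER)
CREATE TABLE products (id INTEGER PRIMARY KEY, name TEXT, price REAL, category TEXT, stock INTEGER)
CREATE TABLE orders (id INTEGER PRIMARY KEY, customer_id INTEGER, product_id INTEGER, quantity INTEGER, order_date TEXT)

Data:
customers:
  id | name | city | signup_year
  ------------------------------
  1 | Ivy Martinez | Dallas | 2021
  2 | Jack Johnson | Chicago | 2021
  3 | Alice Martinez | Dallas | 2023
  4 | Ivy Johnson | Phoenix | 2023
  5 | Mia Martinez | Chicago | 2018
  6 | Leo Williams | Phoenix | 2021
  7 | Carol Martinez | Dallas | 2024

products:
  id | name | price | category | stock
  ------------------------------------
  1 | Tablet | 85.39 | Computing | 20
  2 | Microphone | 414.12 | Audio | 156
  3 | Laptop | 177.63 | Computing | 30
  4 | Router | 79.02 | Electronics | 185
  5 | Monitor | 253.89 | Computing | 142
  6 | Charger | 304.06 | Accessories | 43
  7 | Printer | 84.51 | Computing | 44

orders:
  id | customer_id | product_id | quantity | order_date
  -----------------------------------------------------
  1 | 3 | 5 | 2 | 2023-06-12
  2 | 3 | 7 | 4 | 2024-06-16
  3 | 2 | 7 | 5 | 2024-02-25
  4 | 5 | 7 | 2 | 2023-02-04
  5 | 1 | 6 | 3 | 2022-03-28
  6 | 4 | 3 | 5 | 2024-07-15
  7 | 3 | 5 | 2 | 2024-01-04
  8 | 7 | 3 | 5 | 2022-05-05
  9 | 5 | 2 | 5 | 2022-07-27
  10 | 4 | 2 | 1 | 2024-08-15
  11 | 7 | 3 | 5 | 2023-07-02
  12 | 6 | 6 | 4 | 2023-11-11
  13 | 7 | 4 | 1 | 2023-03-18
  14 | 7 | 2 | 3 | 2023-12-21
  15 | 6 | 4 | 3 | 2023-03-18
SELECT id, customer_id FROM orders WHERE customer_id NOT IN (SELECT id FROM customers WHERE city = 'Phoenix')

Execution result:
id | customer_id
1 | 3
2 | 3
3 | 2
4 | 5
5 | 1
7 | 3
8 | 7
9 | 5
11 | 7
13 | 7
14 | 7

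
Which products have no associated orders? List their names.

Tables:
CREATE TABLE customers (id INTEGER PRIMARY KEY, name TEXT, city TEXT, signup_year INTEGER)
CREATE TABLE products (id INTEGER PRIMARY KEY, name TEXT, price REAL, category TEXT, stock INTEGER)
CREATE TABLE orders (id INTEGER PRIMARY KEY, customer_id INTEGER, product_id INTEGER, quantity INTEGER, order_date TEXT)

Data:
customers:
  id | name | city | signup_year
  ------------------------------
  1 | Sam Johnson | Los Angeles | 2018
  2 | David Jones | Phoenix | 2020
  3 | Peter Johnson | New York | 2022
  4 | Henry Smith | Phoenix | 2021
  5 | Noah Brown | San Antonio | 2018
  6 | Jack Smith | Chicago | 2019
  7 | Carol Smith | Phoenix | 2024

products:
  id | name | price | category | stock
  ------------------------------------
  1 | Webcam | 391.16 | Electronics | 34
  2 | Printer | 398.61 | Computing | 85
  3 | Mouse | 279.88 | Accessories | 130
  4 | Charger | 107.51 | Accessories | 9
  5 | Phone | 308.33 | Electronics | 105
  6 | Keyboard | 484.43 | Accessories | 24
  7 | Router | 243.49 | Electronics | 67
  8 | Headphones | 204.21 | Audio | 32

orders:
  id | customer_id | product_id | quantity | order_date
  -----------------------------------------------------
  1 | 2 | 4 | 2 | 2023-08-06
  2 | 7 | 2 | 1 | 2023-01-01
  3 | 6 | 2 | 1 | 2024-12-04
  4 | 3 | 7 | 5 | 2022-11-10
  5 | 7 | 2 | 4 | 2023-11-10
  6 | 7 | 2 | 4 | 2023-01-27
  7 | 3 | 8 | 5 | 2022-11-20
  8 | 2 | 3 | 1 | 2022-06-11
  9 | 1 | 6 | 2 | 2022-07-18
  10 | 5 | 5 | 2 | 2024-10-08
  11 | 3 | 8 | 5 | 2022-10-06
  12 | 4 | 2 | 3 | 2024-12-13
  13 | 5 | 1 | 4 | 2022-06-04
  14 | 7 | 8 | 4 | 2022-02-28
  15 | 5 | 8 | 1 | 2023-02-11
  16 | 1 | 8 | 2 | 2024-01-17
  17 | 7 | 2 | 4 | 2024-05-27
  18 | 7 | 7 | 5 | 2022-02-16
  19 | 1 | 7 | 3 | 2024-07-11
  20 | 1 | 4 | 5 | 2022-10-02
SELECT p.name FROM products p LEFT JOIN orders c ON c.product_id = p.id WHERE c.id IS NULL

Execution result:
(no rows)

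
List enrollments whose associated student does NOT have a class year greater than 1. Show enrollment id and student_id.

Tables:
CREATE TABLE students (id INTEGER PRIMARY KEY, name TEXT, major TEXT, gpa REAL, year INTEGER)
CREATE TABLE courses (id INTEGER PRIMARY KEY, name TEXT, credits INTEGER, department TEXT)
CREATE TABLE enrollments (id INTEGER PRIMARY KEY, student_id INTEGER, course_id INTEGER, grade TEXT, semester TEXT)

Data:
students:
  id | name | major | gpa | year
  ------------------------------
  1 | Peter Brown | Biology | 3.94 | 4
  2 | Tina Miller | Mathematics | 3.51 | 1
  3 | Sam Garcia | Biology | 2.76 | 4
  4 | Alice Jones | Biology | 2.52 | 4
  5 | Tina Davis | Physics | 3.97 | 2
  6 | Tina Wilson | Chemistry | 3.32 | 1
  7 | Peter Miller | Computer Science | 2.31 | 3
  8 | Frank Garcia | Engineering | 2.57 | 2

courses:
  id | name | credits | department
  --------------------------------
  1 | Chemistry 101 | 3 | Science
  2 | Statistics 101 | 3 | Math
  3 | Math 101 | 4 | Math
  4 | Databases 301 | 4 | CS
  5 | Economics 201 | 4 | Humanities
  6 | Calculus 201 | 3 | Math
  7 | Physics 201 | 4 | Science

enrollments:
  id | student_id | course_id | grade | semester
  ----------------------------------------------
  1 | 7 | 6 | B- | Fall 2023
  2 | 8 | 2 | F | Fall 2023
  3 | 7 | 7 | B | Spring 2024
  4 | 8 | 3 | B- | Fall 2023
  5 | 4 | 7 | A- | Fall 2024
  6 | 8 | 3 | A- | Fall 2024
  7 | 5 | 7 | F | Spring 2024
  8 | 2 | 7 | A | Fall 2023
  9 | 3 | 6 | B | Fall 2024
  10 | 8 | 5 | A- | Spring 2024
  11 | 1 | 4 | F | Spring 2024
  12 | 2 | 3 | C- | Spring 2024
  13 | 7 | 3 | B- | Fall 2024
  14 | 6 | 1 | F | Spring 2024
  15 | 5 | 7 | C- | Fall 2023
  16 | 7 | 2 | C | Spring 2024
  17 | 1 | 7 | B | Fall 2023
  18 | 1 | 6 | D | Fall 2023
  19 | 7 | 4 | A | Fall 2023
SELECT id, student_id FROM enrollments WHERE student_id NOT IN (SELECT id FROM students WHERE year > 1)

Execution result:
id | student_id
8 | 2
12 | 2
14 | 6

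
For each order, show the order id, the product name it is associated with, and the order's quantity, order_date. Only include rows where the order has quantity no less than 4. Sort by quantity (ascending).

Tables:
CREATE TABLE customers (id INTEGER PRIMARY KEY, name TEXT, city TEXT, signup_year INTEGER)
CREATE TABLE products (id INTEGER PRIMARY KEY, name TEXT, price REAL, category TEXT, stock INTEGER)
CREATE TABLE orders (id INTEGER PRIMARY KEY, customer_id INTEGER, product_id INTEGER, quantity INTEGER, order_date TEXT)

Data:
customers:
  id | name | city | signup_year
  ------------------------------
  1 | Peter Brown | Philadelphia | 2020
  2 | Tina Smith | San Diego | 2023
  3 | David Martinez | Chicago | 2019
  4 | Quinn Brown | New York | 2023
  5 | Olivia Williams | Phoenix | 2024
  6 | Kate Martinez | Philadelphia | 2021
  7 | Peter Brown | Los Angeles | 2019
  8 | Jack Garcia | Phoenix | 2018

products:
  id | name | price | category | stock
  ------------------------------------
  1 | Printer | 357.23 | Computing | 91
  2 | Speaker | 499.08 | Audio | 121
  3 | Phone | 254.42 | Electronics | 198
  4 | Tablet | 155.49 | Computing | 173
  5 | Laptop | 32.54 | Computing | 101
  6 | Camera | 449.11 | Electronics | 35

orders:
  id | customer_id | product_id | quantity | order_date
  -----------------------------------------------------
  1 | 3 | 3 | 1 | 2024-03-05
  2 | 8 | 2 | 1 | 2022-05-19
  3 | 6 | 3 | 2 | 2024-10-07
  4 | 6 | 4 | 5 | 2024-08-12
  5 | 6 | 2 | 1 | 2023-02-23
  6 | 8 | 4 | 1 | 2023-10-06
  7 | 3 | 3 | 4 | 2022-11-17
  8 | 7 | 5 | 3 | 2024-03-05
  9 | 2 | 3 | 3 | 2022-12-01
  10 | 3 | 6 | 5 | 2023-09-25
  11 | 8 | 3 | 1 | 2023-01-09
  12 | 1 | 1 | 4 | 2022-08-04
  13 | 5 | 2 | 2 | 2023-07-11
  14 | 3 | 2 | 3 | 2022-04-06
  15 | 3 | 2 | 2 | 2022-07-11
SELECT c.id, p.name AS product, c.quantity, c.order_date FROM orders c JOIN products p ON c.product_id = p.id WHERE c.quantity >= 4 ORDER BY c.quantity ASC

Execution result:
id | product | quantity | order_date
7 | Phone | 4 | 2022-11-17
12 | Printer | 4 | 2022-08-04
4 | Tablet | 5 | 2024-08-12
10 | Camera | 5 | 2023-09-25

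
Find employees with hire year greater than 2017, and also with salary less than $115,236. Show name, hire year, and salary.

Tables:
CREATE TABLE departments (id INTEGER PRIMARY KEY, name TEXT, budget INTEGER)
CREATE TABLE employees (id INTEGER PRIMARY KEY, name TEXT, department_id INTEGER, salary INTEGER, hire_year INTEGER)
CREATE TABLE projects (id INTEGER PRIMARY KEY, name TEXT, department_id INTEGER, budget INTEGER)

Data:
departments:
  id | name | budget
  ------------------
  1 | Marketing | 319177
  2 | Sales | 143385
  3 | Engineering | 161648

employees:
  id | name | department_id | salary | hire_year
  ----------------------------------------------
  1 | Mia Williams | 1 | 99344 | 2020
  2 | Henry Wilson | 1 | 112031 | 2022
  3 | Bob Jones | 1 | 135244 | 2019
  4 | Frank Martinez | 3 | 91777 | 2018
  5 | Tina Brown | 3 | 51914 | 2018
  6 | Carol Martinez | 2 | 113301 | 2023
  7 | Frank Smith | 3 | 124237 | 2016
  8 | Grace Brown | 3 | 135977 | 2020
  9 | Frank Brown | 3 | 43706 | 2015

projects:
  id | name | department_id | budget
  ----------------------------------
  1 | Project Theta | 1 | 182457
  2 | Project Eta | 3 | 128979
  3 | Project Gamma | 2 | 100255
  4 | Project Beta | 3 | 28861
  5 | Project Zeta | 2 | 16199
SELECT name, hire_year, salary FROM employees WHERE hire_year > 2017 AND salary < 115236

Execution result:
name | hire_year | salary
Mia Williams | 2020 | 99344
Henry Wilson | 2022 | 112031
Frank Martinez | 2018 | 91777
Tina Brown | 2018 | 51914
Carol Martinez | 2023 | 113301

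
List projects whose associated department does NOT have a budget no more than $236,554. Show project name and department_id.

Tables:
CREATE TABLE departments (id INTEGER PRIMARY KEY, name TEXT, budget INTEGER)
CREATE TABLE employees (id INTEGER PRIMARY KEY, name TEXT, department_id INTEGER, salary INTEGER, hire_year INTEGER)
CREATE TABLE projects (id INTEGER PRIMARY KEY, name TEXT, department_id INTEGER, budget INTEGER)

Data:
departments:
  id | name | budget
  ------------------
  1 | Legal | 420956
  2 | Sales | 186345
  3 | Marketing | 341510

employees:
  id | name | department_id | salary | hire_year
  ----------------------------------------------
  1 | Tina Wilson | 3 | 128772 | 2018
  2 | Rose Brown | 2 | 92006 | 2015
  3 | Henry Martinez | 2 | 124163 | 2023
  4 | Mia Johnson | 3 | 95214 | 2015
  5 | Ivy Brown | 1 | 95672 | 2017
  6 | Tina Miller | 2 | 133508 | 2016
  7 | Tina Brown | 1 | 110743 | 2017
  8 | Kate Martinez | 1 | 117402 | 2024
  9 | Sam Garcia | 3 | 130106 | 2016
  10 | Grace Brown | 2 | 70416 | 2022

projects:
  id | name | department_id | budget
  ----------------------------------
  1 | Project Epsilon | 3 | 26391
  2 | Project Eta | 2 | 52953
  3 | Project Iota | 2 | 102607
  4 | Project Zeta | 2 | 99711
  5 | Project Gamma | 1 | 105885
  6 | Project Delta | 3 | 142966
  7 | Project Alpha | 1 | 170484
SELECT name, department_id FROM projects WHERE department_id NOT IN (SELECT id FROM departments WHERE budget <= 236554)

Execution result:
name | department_id
Project Epsilon | 3
Project Gamma | 1
Project Delta | 3
Project Alpha | 1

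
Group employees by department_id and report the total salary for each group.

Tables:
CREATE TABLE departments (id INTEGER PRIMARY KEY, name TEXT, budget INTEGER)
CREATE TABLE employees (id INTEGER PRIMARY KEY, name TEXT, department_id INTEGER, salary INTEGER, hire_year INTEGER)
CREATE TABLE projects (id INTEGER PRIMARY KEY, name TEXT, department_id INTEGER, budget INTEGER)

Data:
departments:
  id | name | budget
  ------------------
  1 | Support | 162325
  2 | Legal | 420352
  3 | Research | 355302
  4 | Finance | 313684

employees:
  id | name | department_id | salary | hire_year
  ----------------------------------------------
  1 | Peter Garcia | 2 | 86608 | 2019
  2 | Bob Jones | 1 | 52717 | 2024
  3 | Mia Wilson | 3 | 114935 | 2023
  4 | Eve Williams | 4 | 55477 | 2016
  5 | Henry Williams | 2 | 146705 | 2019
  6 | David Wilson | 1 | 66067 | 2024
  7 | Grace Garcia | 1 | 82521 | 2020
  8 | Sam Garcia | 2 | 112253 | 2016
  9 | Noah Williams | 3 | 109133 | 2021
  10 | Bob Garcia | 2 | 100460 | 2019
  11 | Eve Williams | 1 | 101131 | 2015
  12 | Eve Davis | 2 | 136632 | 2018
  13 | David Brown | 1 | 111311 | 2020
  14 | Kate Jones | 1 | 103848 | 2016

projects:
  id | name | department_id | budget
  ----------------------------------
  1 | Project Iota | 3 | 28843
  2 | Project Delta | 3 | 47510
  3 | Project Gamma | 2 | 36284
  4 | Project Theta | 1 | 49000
SELECT department_id, SUM(salary) AS sum_salary FROM employees GROUP BY department_id

Execution result:
department_id | sum_salary
1 | 517595
2 | 582658
3 | 224068
4 | 55477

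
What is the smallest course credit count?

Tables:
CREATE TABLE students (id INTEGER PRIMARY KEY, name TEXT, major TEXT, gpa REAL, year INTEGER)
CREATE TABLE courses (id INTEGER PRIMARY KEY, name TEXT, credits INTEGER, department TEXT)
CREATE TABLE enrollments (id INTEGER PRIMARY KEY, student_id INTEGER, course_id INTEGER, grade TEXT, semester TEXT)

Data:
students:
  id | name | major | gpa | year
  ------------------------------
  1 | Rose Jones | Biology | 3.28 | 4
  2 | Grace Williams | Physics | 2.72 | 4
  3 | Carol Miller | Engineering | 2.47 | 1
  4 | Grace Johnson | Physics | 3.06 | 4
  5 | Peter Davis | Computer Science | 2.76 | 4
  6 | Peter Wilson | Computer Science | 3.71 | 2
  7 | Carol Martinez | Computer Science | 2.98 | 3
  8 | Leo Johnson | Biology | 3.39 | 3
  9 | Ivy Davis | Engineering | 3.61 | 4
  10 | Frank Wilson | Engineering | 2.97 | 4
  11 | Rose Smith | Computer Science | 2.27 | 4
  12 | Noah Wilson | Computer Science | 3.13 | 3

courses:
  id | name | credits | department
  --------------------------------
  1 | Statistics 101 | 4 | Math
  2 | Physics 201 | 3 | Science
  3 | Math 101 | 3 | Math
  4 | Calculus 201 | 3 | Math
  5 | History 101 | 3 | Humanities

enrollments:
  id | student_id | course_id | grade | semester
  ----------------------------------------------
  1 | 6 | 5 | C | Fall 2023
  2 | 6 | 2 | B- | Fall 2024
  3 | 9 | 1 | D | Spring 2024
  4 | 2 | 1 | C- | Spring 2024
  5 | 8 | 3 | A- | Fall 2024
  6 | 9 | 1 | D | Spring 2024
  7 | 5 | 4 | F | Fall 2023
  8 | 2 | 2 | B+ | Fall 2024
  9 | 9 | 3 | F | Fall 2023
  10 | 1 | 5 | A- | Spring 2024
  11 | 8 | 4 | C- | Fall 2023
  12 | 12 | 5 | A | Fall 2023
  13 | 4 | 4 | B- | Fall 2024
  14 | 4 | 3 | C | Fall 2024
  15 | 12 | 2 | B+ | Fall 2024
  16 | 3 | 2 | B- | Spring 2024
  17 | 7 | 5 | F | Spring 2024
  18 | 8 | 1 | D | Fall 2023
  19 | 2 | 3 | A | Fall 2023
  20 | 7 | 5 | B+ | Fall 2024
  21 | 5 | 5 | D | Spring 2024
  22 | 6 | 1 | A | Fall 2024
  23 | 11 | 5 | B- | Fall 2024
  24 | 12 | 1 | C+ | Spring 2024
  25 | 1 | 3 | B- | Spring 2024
SELECT MIN(credits) FROM courses

Execution result:
3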